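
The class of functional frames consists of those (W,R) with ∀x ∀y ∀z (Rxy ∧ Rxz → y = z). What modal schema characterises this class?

This is partial functionality; the standard corresponding axiom is CD: ◇ψ → □ψ.
Suppose ◇ψ→□ψ is valid. Take Rxy, Rxz and set V(ψ)={y}. Then ◇ψ at x, so □ψ at x, so ψ at z, i.e. z=y.

◇ψ → □ψ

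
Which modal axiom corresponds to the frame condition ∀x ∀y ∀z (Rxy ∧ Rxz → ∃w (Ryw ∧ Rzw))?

◇□ψ → □◇ψ

A defining formula is ◇□ψ → □◇ψ (the .2 axiom).
Suppose ◇□ψ→□◇ψ is valid. Take Rxy, Rxz and set V(ψ)={w : Ryw}. Then □ψ at y so ◇□ψ at x, so □◇ψ at x, so ◇ψ at z, giving w with Rzw and Ryw.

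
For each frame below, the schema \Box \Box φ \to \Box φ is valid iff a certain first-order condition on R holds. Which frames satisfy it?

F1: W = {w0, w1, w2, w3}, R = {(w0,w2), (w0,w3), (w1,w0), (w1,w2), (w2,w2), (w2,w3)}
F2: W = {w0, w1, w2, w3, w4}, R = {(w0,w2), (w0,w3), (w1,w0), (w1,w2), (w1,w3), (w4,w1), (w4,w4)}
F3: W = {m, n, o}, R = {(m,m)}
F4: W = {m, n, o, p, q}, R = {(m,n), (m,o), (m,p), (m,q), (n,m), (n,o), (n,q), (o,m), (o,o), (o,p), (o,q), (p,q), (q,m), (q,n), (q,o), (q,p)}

F3

The schema corresponds to density: \forall x \forall y (Rxy \to \exists z (Rxz \wedge Rzy)).
F1: fails — Rw1w0 but no z with Rw1z and Rzw0.
F2: fails — Rw1w0 but no z with Rw1z and Rzw0.
F3: ✓.
F4: fails — Rpq but no z with Rpz and Rzq.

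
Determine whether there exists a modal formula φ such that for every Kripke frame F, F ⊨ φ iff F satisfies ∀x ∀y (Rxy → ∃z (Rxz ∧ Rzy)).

Yes — defined by □□r → □r

The condition is density. A defining modal formula is □□r → □r.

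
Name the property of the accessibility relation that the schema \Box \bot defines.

emptiness of R

□⊥ is valid iff no world has any successor (otherwise □⊥ fails at any world with one).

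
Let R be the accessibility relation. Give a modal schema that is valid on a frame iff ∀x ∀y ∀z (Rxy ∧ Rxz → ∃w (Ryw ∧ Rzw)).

A defining formula is ◇□ψ → □◇ψ (the .2 axiom).
Suppose ◇□ψ→□◇ψ is valid. Take Rxy, Rxz and set V(ψ)={w : Ryw}. Then □ψ at y so ◇□ψ at x, so □◇ψ at x, so ◇ψ at z, giving w with Rzw and Ryw.

◇□ψ → □◇ψ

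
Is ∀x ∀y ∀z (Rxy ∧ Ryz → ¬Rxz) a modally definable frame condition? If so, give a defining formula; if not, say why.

No — not modally definable

Any modally definable frame class is closed under surjective bounded morphisms.
The 7-cycle (worlds 0,1,2,3,4,5,6 with 0→1→2→3→4→5→6→0) is intransitive. Mapping every world to a single reflexive point • is a surjective bounded morphism; the reflexive point is not intransitive (R••∧R•• but R••).
So no modal formula (or set of formulas) defines exactly the intransitive frames.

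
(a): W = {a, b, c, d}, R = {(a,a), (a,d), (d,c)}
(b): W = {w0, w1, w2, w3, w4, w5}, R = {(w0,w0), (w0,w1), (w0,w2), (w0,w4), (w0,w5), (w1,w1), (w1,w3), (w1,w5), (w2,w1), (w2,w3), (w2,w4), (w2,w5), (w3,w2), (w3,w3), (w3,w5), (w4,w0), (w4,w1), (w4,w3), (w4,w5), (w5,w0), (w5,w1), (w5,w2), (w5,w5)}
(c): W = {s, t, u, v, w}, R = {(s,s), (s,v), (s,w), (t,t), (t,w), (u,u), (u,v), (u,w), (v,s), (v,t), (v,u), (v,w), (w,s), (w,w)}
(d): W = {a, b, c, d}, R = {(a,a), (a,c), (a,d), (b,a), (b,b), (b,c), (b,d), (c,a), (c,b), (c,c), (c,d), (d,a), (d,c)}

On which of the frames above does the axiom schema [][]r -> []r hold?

This is the axiom for density; its first-order frame correspondent is forall x forall y (Rxy -> exists z (Rxz & Rzy)).
(a): fails — Rdc but no z with Rdz and Rzc.
(b): fails — Rw2w4 but no z with Rw2z and Rzw4.
(c): ✓.
(d): ✓.
Valid on: (c), (d).

(c), (d)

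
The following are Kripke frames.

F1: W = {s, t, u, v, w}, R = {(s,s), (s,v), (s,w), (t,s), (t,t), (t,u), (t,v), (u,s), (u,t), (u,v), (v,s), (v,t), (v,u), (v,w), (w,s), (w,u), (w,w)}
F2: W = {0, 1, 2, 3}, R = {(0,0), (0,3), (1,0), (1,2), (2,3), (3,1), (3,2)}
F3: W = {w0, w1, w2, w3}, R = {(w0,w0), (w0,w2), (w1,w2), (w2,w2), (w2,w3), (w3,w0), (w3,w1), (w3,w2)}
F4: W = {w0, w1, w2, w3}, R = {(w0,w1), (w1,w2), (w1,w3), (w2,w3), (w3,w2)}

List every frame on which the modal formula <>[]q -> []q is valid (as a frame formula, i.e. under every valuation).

This is the axiom for the Euclidean property; its first-order frame correspondent is forall x forall y forall z (Rxy & Rxz -> Ryz).
F1: fails — Rsv and Rsv but not Rvv.
F2: fails — R03 and R00 but not R30.
F3: fails — Rw0w2 and Rw0w0 but not Rw2w0.
F4: fails — Rw0w1 and Rw0w1 but not Rw1w1.

none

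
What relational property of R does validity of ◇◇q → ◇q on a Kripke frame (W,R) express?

Transitivity

This schema is equivalent to the 4 axiom □q → □□q.
Its frame correspondent is transitivity — ∀x ∀y ∀z (Rxy ∧ Ryz → Rxz).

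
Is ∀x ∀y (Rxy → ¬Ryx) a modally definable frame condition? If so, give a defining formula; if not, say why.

Not definable by any modal formula

Any modally definable frame class is closed under surjective bounded morphisms.
The 5-cycle (worlds s,t,u,v,w with s→t→u→v→w→s) is asymmetric. Mapping every world to a single reflexive point • is a surjective bounded morphism, and the reflexive point is not asymmetric (R•• but asymmetry requires ¬R••).
So no modal formula (or set of formulas) defines exactly the asymmetric frames.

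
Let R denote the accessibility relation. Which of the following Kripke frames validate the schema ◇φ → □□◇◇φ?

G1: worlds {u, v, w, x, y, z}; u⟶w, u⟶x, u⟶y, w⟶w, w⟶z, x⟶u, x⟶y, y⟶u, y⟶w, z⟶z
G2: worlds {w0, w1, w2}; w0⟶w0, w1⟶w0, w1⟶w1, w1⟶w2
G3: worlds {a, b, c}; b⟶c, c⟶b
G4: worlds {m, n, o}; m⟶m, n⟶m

The schema corresponds to a generalized confluence (Geach) condition: ∀x ∀y ∀z ((xRy ∧ xR²z) → ∃w (y = w ∧ zR²w)).
G1: fails — uRw, uR²z but no t with w=t and zR²t.
G2: fails — w1Rw0, w1R²w2 but no w with w0=w and w2R²w.
G3: fails — bRc, bR²b but no w with c=w and bR²w.
G4: satisfies the condition.

G4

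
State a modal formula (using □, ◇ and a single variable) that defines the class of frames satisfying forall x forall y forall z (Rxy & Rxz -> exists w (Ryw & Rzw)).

◇□ψ → □◇ψ

This is convergence; the standard corresponding axiom is .2: ◇□ψ → □◇ψ.
Suppose ◇□ψ→□◇ψ is valid. Take Rxy, Rxz and set V(ψ)={w : Ryw}. Then □ψ at y so ◇□ψ at x, so □◇ψ at x, so ◇ψ at z, giving w with Rzw and Ryw.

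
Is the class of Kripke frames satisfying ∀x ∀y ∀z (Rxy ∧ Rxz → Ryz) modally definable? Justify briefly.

The condition is the Euclidean property. A defining modal formula is ◇r → □◇r.
Suppose ◇r→□◇r is valid. Take Rxy, Rxz and set V(r)={y}. Then ◇r at x, so □◇r at x, so ◇r at z, so some w with Rzw has r; w=y, i.e. Rzy. By symmetry of the argument, Ryz.

Definable; ◇r → □◇r defines it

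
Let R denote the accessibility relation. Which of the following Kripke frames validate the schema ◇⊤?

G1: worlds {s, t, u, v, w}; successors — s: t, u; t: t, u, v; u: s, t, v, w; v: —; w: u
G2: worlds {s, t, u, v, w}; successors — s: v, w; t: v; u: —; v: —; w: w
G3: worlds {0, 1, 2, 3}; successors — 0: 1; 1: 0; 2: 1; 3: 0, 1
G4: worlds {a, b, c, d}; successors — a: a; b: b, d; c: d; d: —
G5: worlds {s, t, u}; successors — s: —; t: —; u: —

This is the axiom for seriality; its first-order frame correspondent is ∀x ∃y Rxy.
G1: fails — world v has no successor.
G2: fails — world u has no successor.
G3: condition met.
G4: fails — world d has no successor.
G5: fails — world s has no successor.
Valid on: G3.

G3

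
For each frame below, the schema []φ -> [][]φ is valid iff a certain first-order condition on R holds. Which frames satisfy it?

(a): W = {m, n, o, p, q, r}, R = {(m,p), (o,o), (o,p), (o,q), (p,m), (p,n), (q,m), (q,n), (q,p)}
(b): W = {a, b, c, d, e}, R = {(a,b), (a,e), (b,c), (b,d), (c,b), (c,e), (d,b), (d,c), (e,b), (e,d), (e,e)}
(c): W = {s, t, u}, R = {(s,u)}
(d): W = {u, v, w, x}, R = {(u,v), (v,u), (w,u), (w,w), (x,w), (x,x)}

This is the axiom for transitivity; its first-order frame correspondent is forall x forall y forall z (Rxy & Ryz -> Rxz).
(a): fails — Rop and Rpm but not Rom.
(b): fails — Rbc and Rcb but not Rbb.
(c): satisfies the condition.
(d): fails — Ruv and Rvu but not Ruu.
Valid on: (c).

(c)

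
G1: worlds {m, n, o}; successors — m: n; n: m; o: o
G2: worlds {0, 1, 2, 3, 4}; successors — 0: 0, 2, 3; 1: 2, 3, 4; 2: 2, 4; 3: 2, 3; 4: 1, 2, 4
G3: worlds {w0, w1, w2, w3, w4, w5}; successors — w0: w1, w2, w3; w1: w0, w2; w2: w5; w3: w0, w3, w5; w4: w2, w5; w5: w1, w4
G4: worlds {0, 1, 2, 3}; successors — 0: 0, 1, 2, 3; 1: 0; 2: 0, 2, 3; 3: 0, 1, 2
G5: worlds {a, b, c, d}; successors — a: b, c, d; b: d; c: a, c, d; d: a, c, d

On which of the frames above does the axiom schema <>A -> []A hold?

This is the axiom for partial functionality; its first-order frame correspondent is forall x forall y forall z (Rxy & Rxz -> y = z).
G1: satisfies the condition.
G2: fails — 0 sees both 0 and 2.
G3: fails — w0 sees both w1 and w2.
G4: fails — 0 sees both 0 and 1.
G5: fails — a sees both b and c.
Valid on: G1.

G1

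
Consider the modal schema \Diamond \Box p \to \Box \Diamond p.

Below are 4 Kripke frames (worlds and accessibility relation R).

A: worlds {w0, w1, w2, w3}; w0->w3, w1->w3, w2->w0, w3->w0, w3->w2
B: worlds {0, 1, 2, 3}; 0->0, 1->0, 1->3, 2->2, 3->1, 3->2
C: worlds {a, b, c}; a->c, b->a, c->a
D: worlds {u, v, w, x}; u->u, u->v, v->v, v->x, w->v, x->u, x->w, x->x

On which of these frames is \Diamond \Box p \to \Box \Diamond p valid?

This is the axiom for convergence; its first-order frame correspondent is \forall x \forall y \forall z (Rxy \wedge Rxz \to \exists w (Ryw \wedge Rzw)).
A: fails — Rw3w2 and Rw3w0 but w2 and w0 have no common successor.
B: fails — R10 and R13 but 0 and 3 have no common successor.
C: condition met.
D: fails — Rxw and Rxx but w and x have no common successor.
Valid on: C.

C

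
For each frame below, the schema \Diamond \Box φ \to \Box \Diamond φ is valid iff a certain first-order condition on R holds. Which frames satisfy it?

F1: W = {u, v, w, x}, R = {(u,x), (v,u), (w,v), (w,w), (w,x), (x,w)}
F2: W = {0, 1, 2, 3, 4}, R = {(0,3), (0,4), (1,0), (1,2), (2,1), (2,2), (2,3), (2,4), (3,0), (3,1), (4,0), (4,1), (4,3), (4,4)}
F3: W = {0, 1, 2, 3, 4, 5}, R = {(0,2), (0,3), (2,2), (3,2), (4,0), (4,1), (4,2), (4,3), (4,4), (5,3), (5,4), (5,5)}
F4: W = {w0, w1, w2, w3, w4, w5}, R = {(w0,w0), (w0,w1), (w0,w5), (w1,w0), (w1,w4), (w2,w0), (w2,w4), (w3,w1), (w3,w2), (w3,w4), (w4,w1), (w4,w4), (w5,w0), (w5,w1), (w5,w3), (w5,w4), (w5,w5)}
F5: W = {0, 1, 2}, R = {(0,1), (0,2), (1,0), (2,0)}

F4, F5

This is the axiom for convergence; its first-order frame correspondent is \forall x \forall y \forall z (Rxy \wedge Rxz \to \exists w (Ryw \wedge Rzw)).
F1: fails — Rww and Rwv but w and v have no common successor.
F2: fails — R31 and R30 but 1 and 0 have no common successor.
F3: fails — R43 and R41 but 3 and 1 have no common successor.
F4: holds.
F5: holds.
Valid on: F4, F5.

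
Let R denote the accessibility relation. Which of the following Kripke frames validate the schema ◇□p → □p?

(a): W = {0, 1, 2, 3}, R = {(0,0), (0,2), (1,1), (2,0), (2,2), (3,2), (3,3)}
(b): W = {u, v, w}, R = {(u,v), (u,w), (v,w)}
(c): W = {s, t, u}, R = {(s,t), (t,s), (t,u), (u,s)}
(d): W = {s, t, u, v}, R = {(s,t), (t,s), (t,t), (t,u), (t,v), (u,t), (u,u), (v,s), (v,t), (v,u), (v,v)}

Frame correspondent (Sahlqvist): ∀x ∀y ∀z (Rxy ∧ Rxz → Ryz) — i.e. the Euclidean property.
(a): fails — R32 and R33 but not R23.
(b): fails — Ruv and Ruv but not Rvv.
(c): fails — Rst and Rst but not Rtt.
(d): fails — Rts and Rtv but not Rsv.

none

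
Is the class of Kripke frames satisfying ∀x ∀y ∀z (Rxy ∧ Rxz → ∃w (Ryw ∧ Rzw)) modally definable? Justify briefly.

The condition is convergence. A defining modal formula is ◇□p → □◇p.
Suppose ◇□p→□◇p is valid. Take Rxy, Rxz and set V(p)={w : Ryw}. Then □p at y so ◇□p at x, so □◇p at x, so ◇p at z, giving w with Rzw and Ryw.

Yes — defined by ◇□p → □◇p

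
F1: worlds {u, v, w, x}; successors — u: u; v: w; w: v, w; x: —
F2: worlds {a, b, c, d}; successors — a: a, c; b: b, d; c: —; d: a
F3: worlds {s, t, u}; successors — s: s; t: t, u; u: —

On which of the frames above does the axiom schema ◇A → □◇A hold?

none

Frame correspondent (Sahlqvist): ∀x ∀y ∀z (Rxy ∧ Rxz → Ryz) — i.e. the Euclidean property.
F1: fails — Rwv and Rwv but not Rvv.
F2: fails — Rac and Raa but not Rca.
F3: fails — Rtu and Rtt but not Rut.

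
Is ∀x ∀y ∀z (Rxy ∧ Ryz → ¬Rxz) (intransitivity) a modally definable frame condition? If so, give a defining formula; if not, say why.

Not modally definable

If a class were modally definable it would be closed under surjective bounded morphisms (Goldblatt–Thomason).
The 5-cycle (worlds w0,w1,w2,w3,w4 with w0→w1→w2→w3→w4→w0) is intransitive. Mapping every world to a single reflexive point • is a surjective bounded morphism; the reflexive point is not intransitive (R••∧R•• but R••).
So the class is not modally definable.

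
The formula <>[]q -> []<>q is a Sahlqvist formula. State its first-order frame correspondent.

Convergence

This is the .2 axiom.
It corresponds to convergence: forall x forall y forall z (Rxy & Rxz -> exists w (Ryw & Rzw)).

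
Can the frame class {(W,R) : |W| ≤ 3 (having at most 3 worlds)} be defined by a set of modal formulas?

Modal frame validity is preserved under disjoint unions.
Any modal formula valid on each of 4 disjoint one-world frames is valid on their disjoint union (validity is preserved under disjoint unions). Each one-world frame has |W|=1≤3, but the union has |W|=4.
So no modal formula (or set of formulas) defines exactly the |W|≤3 frames.

No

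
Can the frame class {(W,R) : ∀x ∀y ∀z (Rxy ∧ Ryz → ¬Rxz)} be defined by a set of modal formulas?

Not modally definable

Any modally definable frame class is closed under surjective bounded morphisms.
The 7-cycle (worlds w0,w1,w2,w3,w4,w5,w6 with w0→w1→w2→w3→w4→w5→w6→w0) is intransitive. Mapping every world to a single reflexive point • is a surjective bounded morphism; the reflexive point is not intransitive (R••∧R•• but R••).
So no modal formula (or set of formulas) defines exactly the intransitive frames.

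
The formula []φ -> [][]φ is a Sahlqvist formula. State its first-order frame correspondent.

transitivity: forall x forall y forall z (Rxy & Ryz -> Rxz)

Suppose □φ→□□φ is valid. Take Rxy, Ryz and set V(φ)={w : Rxw}. Then □φ at x, so □□φ at x, so □φ at y, so φ at z, i.e. Rxz.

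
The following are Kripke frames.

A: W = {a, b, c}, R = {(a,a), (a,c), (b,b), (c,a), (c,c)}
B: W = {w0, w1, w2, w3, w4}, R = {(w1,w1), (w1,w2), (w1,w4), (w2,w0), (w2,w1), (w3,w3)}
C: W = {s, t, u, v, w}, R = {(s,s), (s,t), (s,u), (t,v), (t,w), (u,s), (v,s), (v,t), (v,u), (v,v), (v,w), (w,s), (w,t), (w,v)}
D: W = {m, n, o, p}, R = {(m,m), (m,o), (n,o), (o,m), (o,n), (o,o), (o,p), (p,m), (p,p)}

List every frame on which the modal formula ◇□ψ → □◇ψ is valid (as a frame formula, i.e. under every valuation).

This is the axiom for convergence; its first-order frame correspondent is ∀x ∀y ∀z (Rxy ∧ Rxz → ∃w (Ryw ∧ Rzw)).
A: holds.
B: fails — Rw1w2 and Rw1w4 but w2 and w4 have no common successor.
C: fails — Rsu and Rst but u and t have no common successor.
D: fails — Ron and Rop but n and p have no common successor.

A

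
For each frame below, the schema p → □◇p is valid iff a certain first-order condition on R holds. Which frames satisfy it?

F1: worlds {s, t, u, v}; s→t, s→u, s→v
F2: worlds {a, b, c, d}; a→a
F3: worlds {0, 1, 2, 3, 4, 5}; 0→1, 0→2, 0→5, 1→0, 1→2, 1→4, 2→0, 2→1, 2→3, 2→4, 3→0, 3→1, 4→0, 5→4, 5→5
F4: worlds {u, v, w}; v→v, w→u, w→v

F2

Frame correspondent (Sahlqvist): ∀x ∀y (Rxy → Ryx) — i.e. symmetry.
F1: fails — Rsu but not Rus.
F2: ✓.
F3: fails — R23 but not R32.
F4: fails — Rwu but not Ruw.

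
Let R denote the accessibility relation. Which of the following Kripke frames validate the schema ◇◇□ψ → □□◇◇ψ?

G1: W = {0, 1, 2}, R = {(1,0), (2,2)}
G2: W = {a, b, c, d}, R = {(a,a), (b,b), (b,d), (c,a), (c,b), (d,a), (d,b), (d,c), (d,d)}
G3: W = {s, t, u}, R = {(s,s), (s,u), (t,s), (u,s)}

Frame correspondent (Sahlqvist): ∀x ∀y ∀z ((xR²y ∧ xR²z) → ∃w (yRw ∧ zR²w)) — i.e. a generalized confluence (Geach) condition.
G1: condition met.
G2: fails — bR²b, bR²a but no w with bRw and aR²w.
G3: condition met.

G1, G3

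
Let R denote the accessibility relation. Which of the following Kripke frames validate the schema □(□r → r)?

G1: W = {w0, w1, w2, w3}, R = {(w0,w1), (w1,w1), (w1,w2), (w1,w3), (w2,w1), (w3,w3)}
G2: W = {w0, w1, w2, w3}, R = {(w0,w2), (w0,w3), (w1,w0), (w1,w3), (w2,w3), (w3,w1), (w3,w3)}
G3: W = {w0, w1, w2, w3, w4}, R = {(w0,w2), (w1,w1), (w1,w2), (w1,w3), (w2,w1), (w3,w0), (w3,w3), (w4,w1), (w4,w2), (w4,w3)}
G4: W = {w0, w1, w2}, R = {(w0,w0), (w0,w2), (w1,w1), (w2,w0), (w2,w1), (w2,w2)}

G4

Frame correspondent (Sahlqvist): ∀x ∀y (Rxy → Ryy) — i.e. shift-reflexivity.
G1: fails — Rw1w2 but not Rw2w2.
G2: fails — Rw1w0 but not Rw0w0.
G3: fails — Rw1w2 but not Rw2w2.
G4: ✓.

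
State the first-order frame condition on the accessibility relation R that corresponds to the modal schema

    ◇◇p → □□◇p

∀x ∀y ∀z ((xR²y ∧ xR²z) → ∃w (y = w ∧ zRw))

This is a Sahlqvist (Geach-type) schema ◇^2□^0p → □^2◇^1p.
First-order correspondent: ∀x ∀y ∀z ((xR²y ∧ xR²z) → ∃w (y = w ∧ zRw)).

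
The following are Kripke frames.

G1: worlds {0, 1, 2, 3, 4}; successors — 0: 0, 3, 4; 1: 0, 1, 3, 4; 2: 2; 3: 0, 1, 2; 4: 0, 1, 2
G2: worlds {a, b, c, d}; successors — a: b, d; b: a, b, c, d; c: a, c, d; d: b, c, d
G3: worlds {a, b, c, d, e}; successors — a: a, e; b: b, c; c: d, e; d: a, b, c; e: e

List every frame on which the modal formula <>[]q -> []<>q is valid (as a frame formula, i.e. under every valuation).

G2

The schema corresponds to convergence: forall x forall y forall z (Rxy & Rxz -> exists w (Ryw & Rzw)).
G1: fails — R32 and R31 but 2 and 1 have no common successor.
G2: condition met.
G3: fails — Rbc and Rbb but c and b have no common successor.
Valid on: G2.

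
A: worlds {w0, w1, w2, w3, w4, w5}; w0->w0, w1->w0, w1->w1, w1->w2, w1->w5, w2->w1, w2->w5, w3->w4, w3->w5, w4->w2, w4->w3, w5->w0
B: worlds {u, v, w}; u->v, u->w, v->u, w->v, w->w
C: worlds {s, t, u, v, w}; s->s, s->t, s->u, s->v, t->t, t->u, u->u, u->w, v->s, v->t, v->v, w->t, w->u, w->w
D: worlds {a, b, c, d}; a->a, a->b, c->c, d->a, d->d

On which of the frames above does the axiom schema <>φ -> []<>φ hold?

none

This is the axiom for the Euclidean property; its first-order frame correspondent is forall x forall y forall z (Rxy & Rxz -> Ryz).
A: fails — Rw1w5 and Rw1w5 but not Rw5w5.
B: fails — Ruv and Ruv but not Rvv.
C: fails — Rsv and Rsu but not Rvu.
D: fails — Rab and Rab but not Rbb.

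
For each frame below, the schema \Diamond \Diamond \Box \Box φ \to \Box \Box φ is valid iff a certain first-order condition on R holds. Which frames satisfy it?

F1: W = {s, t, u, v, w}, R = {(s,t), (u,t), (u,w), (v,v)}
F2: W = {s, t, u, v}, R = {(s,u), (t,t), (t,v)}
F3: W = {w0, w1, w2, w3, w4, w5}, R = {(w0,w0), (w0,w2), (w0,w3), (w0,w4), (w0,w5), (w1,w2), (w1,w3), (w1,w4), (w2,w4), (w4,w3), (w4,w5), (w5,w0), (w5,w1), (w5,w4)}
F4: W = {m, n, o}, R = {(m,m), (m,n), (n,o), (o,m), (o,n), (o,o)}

F1, F4

This is the axiom for a generalized confluence (Geach) condition; its first-order frame correspondent is \forall x \forall y \forall z ((x R^2 y \wedge x R^2 z) \to \exists w (y R^2 w \wedge z = w)).
F1: holds.
F2: fails — tR²v, tR²t but no w with vR²w and t=w.
F3: fails — w0R²w1, w0R²w0 but no w with w1R²w and w0=w.
F4: holds.
Valid on: F1, F4.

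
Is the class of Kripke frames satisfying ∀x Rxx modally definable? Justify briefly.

Yes: it is reflexivity, defined by the T schema □r → r.
Suppose □r→r is valid. At any x set V(r)={w : Rxw}. Then □r holds at x, so r holds at x, i.e. Rxx.

Definable; □r → r defines it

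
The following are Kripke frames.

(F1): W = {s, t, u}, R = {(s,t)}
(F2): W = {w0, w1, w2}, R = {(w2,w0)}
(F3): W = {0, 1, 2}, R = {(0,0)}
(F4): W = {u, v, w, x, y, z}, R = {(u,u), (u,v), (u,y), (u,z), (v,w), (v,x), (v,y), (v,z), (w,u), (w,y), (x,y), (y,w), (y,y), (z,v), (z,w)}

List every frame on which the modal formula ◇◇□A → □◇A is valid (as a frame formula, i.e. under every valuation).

(F1), (F2), (F3)

Frame correspondent (Sahlqvist): ∀x ∀y ∀z ((xR²y ∧ xRz) → ∃w (yRw ∧ zRw)) — i.e. a generalized confluence (Geach) condition.
(F1): condition met.
(F2): condition met.
(F3): condition met.
(F4): fails — uR²w, uRz but no t with wRt and zRt.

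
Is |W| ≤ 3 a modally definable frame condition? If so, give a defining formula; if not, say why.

Modal frame validity is preserved under disjoint unions.
Any modal formula valid on each of 4 disjoint one-world frames is valid on their disjoint union (validity is preserved under disjoint unions). Each one-world frame has |W|=1≤3, but the union has |W|=4.
Hence having at most 3 worlds is not modally definable.

Not modally definable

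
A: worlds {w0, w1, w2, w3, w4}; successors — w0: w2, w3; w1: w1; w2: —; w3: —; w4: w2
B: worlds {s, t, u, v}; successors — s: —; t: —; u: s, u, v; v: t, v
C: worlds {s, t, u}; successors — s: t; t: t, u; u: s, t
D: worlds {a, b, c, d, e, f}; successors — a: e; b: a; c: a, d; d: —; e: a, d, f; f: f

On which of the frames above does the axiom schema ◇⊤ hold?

C

The schema corresponds to seriality: ∀x ∃y Rxy.
A: fails — world w2 has no successor.
B: fails — world s has no successor.
C: satisfies the condition.
D: fails — world d has no successor.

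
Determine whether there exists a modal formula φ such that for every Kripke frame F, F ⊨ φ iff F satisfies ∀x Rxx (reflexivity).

Yes, by □p → p

The condition is reflexivity. A defining modal formula is □p → p.
Suppose □p→p is valid. At any x set V(p)={w : Rxw}. Then □p holds at x, so p holds at x, i.e. Rxx.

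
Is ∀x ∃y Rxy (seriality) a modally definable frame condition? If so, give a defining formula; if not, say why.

Yes, by □p → ◇p

This is a Sahlqvist condition; the D axiom □p → ◇p defines it.
Suppose □p→◇p is valid. At any x set V(p)=W. Then □p at x, so ◇p at x, so x has a successor.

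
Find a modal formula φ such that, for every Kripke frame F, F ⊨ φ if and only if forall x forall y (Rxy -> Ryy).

This is shift-reflexivity; the standard corresponding axiom is T□: □(□s → s).

□(□s → s)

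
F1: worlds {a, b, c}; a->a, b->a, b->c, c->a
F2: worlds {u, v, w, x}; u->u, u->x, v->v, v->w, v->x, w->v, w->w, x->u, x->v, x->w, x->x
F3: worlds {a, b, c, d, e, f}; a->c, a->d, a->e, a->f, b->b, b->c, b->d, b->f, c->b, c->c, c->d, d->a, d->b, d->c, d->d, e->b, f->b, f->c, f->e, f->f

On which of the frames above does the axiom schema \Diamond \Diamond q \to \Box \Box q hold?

This is the axiom for a generalized confluence (Geach) condition; its first-order frame correspondent is \forall x \forall y \forall z ((x R^2 y \wedge x R^2 z) \to \exists w (y = w \wedge z = w)).
F1: holds.
F2: fails — uR²u, uR²v but u ≠ v.
F3: fails — aR²a, aR²b but a ≠ b.

F1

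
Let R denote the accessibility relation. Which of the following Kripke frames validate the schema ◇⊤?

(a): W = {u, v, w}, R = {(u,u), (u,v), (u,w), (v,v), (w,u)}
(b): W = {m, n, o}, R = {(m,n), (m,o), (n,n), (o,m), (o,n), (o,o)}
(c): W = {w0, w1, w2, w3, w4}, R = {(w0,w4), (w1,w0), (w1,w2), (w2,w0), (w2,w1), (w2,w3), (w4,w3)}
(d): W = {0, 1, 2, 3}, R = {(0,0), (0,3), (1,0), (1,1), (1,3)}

Frame correspondent (Sahlqvist): ∀x ∃y Rxy — i.e. seriality.
(a): ✓.
(b): ✓.
(c): fails — world w3 has no successor.
(d): fails — world 2 has no successor.
Valid on: (a), (b).

(a), (b)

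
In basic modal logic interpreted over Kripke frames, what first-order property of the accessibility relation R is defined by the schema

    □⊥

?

Emptiness of R

□⊥ is valid iff no world has any successor (otherwise □⊥ fails at any world with one).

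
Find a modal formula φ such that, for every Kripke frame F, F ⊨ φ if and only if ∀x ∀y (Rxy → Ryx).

ψ → □◇ψ

This is symmetry; the standard corresponding axiom is B: ψ → □◇ψ.
Suppose ψ→□◇ψ is valid. Take Rxy and set V(ψ)={x}. Then ψ at x, so □◇ψ at x, so ◇ψ at y, so some z with Ryz has ψ; z=x, i.e. Ryx.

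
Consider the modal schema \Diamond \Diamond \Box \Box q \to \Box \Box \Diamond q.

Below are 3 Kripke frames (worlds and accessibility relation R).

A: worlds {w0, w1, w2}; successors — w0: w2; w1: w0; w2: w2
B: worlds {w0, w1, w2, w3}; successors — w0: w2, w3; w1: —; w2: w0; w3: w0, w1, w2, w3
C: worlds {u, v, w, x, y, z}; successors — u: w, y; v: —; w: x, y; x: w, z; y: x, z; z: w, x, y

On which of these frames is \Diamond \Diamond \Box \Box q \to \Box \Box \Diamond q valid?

A, C

The schema corresponds to a generalized confluence (Geach) condition: \forall x \forall y \forall z ((x R^2 y \wedge x R^2 z) \to \exists w (y R^2 w \wedge zRw)).
A: ✓.
B: fails — w0R²w0, w0R²w1 but no w with w0R²w and w1Rw.
C: ✓.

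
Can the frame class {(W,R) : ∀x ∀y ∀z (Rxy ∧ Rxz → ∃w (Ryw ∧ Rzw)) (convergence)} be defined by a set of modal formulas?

Yes — defined by ◇□q → □◇q

This is a Sahlqvist condition; the .2 axiom ◇□q → □◇q defines it.
Suppose ◇□q→□◇q is valid. Take Rxy, Rxz and set V(q)={w : Ryw}. Then □q at y so ◇□q at x, so □◇q at x, so ◇q at z, giving w with Rzw and Ryw.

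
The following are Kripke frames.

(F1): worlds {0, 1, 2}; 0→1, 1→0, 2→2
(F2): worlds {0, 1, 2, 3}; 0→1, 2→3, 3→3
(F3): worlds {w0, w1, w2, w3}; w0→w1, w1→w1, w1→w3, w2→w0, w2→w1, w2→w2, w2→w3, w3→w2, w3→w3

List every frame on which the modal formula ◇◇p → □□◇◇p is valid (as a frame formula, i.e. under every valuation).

This is the axiom for a generalized confluence (Geach) condition; its first-order frame correspondent is ∀x ∀y ∀z ((xR²y ∧ xR²z) → ∃w (y = w ∧ zR²w)).
(F1): ✓.
(F2): ✓.
(F3): fails — w2R²w0, w2R²w0 but no w with w0=w and w0R²w.

(F1), (F2)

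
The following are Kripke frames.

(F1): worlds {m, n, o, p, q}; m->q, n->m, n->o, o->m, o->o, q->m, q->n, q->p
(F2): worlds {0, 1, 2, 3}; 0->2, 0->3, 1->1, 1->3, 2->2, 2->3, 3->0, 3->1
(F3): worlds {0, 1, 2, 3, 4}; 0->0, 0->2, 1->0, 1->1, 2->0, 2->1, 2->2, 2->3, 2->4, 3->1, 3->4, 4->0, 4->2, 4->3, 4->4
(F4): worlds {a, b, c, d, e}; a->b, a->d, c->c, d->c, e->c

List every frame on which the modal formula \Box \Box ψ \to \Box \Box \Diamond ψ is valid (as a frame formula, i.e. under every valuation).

(F2), (F3), (F4)

This is the axiom for a generalized confluence (Geach) condition; its first-order frame correspondent is \forall x \forall z (x R^2 z \to \exists w (x R^2 w \wedge zRw)).
(F1): fails — mR²m but no w with mR²w and mRw.
(F2): ✓.
(F3): ✓.
(F4): ✓.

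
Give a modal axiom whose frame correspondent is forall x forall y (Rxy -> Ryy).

□(□ψ → ψ)

This is shift-reflexivity; the standard corresponding axiom is T□: □(□ψ → ψ).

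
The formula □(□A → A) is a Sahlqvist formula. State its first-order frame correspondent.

This schema is the T□ axiom.
It corresponds to shift-reflexivity: ∀x ∀y (Rxy → Ryy).

shift-reflexivity: ∀x ∀y (Rxy → Ryy)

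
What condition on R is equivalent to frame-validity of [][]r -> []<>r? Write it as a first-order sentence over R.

This is a Sahlqvist (Geach-type) schema ◇^0□^2r → □^1◇^1r.
First-order correspondent: forall x forall z (xRz -> exists w (x R^2 w & zRw)).

forall x forall z (xRz -> exists w (x R^2 w & zRw))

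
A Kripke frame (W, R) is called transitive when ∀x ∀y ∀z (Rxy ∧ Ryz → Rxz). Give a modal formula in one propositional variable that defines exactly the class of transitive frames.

This is transitivity; the standard corresponding axiom is 4: □p → □□p.
Suppose □p→□□p is valid. Take Rxy, Ryz and set V(p)={w : Rxw}. Then □p at x, so □□p at x, so □p at y, so p at z, i.e. Rxz.

□p → □□p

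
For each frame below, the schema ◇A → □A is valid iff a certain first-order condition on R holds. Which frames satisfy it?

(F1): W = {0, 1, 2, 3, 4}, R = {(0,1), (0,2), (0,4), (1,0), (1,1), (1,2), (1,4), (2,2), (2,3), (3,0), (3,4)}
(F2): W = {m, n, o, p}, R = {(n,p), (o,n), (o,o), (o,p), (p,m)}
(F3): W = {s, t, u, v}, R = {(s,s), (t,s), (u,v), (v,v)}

This is the axiom for partial functionality; its first-order frame correspondent is ∀x ∀y ∀z (Rxy ∧ Rxz → y = z).
(F1): fails — 0 sees both 1 and 2.
(F2): fails — o sees both n and o.
(F3): satisfies the condition.

(F3)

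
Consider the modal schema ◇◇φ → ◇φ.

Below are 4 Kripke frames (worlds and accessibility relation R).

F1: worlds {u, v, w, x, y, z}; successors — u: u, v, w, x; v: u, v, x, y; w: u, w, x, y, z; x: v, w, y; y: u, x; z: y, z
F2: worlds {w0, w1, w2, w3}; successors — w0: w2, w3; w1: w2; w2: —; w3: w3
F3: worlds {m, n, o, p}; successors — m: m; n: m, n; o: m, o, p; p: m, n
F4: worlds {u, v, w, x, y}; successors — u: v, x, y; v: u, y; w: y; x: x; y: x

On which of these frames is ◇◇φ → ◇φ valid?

F2

Frame correspondent (Sahlqvist): ∀x ∀y ∀z (Rxy ∧ Ryz → Rxz) — i.e. transitivity.
F1: fails — Ruv and Rvy but not Ruy.
F2: condition met.
F3: fails — Rop and Rpn but not Ron.
F4: fails — Ruv and Rvu but not Ruu.
Valid on: F2.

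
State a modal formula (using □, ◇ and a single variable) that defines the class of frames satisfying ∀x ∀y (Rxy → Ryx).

q → □◇q

This is symmetry; the standard corresponding axiom is B: q → □◇q.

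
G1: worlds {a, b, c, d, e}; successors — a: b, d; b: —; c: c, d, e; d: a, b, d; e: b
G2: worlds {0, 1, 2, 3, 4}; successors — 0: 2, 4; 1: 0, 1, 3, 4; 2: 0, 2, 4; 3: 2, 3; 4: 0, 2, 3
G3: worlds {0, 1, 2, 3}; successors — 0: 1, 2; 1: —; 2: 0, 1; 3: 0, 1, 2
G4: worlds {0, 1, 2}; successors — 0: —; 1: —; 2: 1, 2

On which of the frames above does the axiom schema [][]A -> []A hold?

Frame correspondent (Sahlqvist): forall x forall y (Rxy -> exists z (Rxz & Rzy)) — i.e. density.
G1: fails — Reb but no z with Rez and Rzb.
G2: satisfies the condition.
G3: fails — R02 but no z with R0z and Rz2.
G4: satisfies the condition.
Valid on: G2, G4.

G2, G4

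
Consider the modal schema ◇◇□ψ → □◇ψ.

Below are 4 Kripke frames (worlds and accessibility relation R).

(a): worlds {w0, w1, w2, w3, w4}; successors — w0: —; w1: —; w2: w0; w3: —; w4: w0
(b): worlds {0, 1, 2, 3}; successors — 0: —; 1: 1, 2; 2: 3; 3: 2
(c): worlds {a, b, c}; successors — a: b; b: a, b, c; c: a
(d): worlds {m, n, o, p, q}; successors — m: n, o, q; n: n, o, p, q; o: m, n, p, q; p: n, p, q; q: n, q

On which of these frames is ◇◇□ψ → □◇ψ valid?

(a), (d)

Frame correspondent (Sahlqvist): ∀x ∀y ∀z ((xR²y ∧ xRz) → ∃w (yRw ∧ zRw)) — i.e. a generalized confluence (Geach) condition.
(a): condition met.
(b): fails — 1R²1, 1R2 but no w with 1Rw and 2Rw.
(c): fails — bR²a, bRc but no w with aRw and cRw.
(d): condition met.
Valid on: (a), (d).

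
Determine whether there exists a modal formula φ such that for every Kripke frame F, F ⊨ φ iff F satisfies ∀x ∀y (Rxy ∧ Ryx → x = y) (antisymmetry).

Not modally definable

Modal frame validity is preserved under surjective bounded morphisms.
The 6-cycle (worlds s,t,u,v,w,x with s→t→u→v→w→x→s) is antisymmetric. Sending even-indexed worlds to a and odd-indexed worlds to b is a surjective bounded morphism onto the two-world frame with a↔b, which is not antisymmetric.
So no modal formula (or set of formulas) defines exactly the antisymmetric frames.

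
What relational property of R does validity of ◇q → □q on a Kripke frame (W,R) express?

Suppose ◇q→□q is valid. Take Rxy, Rxz and set V(q)={y}. Then ◇q at x, so □q at x, so q at z, i.e. z=y.
The converse is a direct semantic check.
Frame condition: ∀x ∀y ∀z (Rxy ∧ Rxz → y = z).

partial functionality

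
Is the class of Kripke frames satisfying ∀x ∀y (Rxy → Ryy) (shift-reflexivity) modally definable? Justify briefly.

This is a Sahlqvist condition; the T□ axiom □(□p → p) defines it.
Suppose □(□p→p) is valid. Take Rxy and set V(p)={w : Ryw}. Then at y, □p holds; since □(□p→p) at x, □p→p at y, so p at y, i.e. Ryy.

Definable; □(□p → p) defines it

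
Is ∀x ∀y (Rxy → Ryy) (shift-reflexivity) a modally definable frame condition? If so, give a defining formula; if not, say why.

Yes: it is shift-reflexivity, defined by the T□ schema □(□q → q).
Suppose □(□q→q) is valid. Take Rxy and set V(q)={w : Ryw}. Then at y, □q holds; since □(□q→q) at x, □q→q at y, so q at y, i.e. Ryy.

Yes, by □(□q → q)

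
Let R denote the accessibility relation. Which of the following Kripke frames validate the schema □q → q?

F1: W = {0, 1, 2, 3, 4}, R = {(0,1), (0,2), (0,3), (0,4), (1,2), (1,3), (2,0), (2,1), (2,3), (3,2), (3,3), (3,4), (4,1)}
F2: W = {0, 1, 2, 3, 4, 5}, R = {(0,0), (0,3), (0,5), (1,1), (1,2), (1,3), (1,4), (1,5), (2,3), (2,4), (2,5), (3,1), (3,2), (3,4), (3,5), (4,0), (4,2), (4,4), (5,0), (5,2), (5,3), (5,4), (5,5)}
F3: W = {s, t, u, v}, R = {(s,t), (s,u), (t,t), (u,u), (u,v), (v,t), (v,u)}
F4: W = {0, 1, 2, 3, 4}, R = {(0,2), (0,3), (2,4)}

none

This is the axiom for reflexivity; its first-order frame correspondent is ∀x Rxx.
F1: fails — world 0 does not see itself.
F2: fails — world 2 does not see itself.
F3: fails — world s does not see itself.
F4: fails — world 0 does not see itself.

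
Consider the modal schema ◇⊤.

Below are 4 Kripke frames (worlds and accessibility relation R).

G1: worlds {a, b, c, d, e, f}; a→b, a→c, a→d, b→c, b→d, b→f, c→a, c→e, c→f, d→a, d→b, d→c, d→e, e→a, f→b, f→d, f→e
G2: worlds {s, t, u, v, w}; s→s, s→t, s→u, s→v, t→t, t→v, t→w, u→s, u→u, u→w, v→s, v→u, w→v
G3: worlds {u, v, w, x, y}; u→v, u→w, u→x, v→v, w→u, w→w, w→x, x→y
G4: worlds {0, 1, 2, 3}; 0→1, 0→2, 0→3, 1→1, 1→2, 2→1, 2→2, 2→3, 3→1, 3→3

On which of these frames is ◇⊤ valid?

This is the axiom for seriality; its first-order frame correspondent is ∀x ∃y Rxy.
G1: condition met.
G2: condition met.
G3: fails — world y has no successor.
G4: condition met.

G1, G2, G4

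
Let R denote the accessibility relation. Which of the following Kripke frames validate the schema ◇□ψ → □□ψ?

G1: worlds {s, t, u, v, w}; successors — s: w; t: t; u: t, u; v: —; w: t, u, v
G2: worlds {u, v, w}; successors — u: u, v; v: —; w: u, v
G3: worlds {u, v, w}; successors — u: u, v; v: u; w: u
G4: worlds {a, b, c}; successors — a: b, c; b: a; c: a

G4

Frame correspondent (Sahlqvist): ∀x ∀y ∀z ((xRy ∧ xR²z) → ∃w (yRw ∧ z = w)) — i.e. a generalized confluence (Geach) condition.
G1: fails — uRt, uR²u but no w* with tRw* and u=w*.
G2: fails — uRv, uR²u but no t with vRt and u=t.
G3: fails — uRv, uR²v but no t with vRt and v=t.
G4: satisfies the condition.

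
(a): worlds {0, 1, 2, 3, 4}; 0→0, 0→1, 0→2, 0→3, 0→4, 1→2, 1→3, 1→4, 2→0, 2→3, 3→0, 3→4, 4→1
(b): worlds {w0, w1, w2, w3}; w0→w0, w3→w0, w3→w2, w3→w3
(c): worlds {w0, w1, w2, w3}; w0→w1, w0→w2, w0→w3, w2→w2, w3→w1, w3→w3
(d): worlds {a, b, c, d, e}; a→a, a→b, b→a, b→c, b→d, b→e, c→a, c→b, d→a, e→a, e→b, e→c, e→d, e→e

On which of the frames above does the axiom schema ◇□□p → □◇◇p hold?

The schema corresponds to a generalized confluence (Geach) condition: ∀x ∀y ∀z ((xRy ∧ xRz) → ∃w (yR²w ∧ zR²w)).
(a): satisfies the condition.
(b): fails — w3Rw0, w3Rw2 but no w with w0R²w and w2R²w.
(c): fails — w0Rw1, w0Rw1 but no w with w1R²w and w1R²w.
(d): satisfies the condition.
Valid on: (a), (d).

(a), (d)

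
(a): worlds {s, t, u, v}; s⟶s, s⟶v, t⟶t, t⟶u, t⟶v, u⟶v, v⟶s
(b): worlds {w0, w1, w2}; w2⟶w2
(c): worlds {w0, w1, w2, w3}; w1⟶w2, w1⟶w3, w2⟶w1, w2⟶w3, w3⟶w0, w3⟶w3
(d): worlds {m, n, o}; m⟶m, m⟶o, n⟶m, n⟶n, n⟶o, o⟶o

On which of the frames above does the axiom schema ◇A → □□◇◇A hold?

(b)

The schema corresponds to a generalized confluence (Geach) condition: ∀x ∀y ∀z ((xRy ∧ xR²z) → ∃w (y = w ∧ zR²w)).
(a): fails — tRt, tR²s but no w with t=w and sR²w.
(b): holds.
(c): fails — w1Rw2, w1R²w0 but no w with w2=w and w0R²w.
(d): fails — mRm, mR²o but no w with m=w and oR²w.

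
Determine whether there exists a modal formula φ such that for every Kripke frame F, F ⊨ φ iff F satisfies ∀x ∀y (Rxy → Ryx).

Yes, by p → □◇p

This is a Sahlqvist condition; the B axiom p → □◇p defines it.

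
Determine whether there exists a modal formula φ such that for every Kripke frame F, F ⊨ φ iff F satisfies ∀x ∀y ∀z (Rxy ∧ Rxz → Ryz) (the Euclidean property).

The condition is the Euclidean property. A defining modal formula is ◇q → □◇q.
Suppose ◇q→□◇q is valid. Take Rxy, Rxz and set V(q)={y}. Then ◇q at x, so □◇q at x, so ◇q at z, so some w with Rzw has q; w=y, i.e. Rzy. By symmetry of the argument, Ryz.

Yes — defined by ◇q → □◇q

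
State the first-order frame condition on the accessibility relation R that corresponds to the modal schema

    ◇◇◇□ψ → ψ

This is a Sahlqvist (Geach-type) schema ◇^3□^1ψ → □^0◇^0ψ.
Minimal-valuation argument: fix x; take any y with xR^3y and any z with xR^0z. Set V(ψ) to the set of worlds R-reachable from y in exactly 1 step. Then □^1ψ holds at y, so the antecedent holds at x; validity forces ◇^0ψ at z, giving a w with zR^0w and yR^1w.
First-order correspondent: ∀x ∀y (xR³y → ∃w (yRw ∧ x = w)).

∀x ∀y (xR³y → ∃w (yRw ∧ x = w))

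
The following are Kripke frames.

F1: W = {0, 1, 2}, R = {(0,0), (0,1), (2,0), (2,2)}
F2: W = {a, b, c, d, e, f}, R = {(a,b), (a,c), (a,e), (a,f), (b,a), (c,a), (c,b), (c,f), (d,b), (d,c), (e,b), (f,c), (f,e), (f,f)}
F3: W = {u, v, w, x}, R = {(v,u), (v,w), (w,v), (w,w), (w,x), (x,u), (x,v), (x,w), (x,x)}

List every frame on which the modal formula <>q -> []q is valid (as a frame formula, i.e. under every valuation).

none

Frame correspondent (Sahlqvist): forall x forall y forall z (Rxy & Rxz -> y = z) — i.e. partial functionality.
F1: fails — 0 sees both 0 and 1.
F2: fails — a sees both b and c.
F3: fails — v sees both u and w.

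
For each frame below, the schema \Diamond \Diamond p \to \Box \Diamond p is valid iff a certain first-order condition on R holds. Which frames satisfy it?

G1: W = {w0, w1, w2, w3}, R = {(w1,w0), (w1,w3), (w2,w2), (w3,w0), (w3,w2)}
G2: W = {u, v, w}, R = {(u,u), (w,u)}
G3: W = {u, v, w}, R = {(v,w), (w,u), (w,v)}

The schema corresponds to a generalized confluence (Geach) condition: \forall x \forall y \forall z ((x R^2 y \wedge xRz) \to \exists w (y = w \wedge zRw)).
G1: fails — w1R²w0, w1Rw0 but no w with w0=w and w0Rw.
G2: holds.
G3: fails — wR²w, wRu but no t with w=t and uRt.
Valid on: G2.

G2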